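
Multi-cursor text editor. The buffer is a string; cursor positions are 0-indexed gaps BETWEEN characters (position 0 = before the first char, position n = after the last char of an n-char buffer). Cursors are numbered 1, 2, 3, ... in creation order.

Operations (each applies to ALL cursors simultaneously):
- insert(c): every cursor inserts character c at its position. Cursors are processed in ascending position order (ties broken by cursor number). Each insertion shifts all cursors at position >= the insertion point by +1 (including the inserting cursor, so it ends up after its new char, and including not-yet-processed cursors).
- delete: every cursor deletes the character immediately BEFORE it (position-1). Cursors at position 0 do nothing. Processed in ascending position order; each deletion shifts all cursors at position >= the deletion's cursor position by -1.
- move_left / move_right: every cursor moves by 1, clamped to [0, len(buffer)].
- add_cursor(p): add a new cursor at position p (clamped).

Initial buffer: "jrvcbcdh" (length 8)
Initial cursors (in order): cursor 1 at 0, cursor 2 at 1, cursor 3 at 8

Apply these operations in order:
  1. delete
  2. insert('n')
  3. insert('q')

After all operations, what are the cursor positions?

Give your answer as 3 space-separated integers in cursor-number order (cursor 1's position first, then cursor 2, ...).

Answer: 4 4 12

Derivation:
After op 1 (delete): buffer="rvcbcd" (len 6), cursors c1@0 c2@0 c3@6, authorship ......
After op 2 (insert('n')): buffer="nnrvcbcdn" (len 9), cursors c1@2 c2@2 c3@9, authorship 12......3
After op 3 (insert('q')): buffer="nnqqrvcbcdnq" (len 12), cursors c1@4 c2@4 c3@12, authorship 1212......33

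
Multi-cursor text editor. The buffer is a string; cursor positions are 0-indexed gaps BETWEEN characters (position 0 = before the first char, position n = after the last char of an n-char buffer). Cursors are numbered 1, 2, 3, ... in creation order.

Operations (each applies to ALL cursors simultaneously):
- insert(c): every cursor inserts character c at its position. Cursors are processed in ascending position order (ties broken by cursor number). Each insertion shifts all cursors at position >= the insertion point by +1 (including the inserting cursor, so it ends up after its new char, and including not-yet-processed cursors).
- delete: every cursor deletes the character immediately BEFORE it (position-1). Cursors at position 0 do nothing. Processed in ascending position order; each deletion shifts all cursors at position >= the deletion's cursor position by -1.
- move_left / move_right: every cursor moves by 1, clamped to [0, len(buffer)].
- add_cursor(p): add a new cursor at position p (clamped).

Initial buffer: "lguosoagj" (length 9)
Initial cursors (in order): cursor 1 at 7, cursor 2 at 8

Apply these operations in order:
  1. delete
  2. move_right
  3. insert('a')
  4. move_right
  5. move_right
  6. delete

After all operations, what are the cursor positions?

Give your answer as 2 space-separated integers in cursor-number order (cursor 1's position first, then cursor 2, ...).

Answer: 7 7

Derivation:
After op 1 (delete): buffer="lguosoj" (len 7), cursors c1@6 c2@6, authorship .......
After op 2 (move_right): buffer="lguosoj" (len 7), cursors c1@7 c2@7, authorship .......
After op 3 (insert('a')): buffer="lguosojaa" (len 9), cursors c1@9 c2@9, authorship .......12
After op 4 (move_right): buffer="lguosojaa" (len 9), cursors c1@9 c2@9, authorship .......12
After op 5 (move_right): buffer="lguosojaa" (len 9), cursors c1@9 c2@9, authorship .......12
After op 6 (delete): buffer="lguosoj" (len 7), cursors c1@7 c2@7, authorship .......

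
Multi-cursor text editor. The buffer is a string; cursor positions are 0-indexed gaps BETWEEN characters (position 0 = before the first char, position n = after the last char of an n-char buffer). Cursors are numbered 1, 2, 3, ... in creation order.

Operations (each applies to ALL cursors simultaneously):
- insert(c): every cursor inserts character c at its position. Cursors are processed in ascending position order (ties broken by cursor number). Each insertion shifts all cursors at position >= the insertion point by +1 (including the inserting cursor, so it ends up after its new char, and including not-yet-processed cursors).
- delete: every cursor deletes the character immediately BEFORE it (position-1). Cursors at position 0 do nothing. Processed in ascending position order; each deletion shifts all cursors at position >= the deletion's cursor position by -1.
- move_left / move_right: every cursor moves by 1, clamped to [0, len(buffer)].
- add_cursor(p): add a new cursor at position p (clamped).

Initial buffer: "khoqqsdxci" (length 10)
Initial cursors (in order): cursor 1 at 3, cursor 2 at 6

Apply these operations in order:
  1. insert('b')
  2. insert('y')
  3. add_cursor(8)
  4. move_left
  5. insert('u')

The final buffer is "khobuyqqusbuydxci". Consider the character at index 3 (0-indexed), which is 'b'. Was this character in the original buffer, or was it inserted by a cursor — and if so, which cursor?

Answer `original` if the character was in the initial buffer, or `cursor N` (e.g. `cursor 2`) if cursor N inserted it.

After op 1 (insert('b')): buffer="khobqqsbdxci" (len 12), cursors c1@4 c2@8, authorship ...1...2....
After op 2 (insert('y')): buffer="khobyqqsbydxci" (len 14), cursors c1@5 c2@10, authorship ...11...22....
After op 3 (add_cursor(8)): buffer="khobyqqsbydxci" (len 14), cursors c1@5 c3@8 c2@10, authorship ...11...22....
After op 4 (move_left): buffer="khobyqqsbydxci" (len 14), cursors c1@4 c3@7 c2@9, authorship ...11...22....
After op 5 (insert('u')): buffer="khobuyqqusbuydxci" (len 17), cursors c1@5 c3@9 c2@12, authorship ...111..3.222....
Authorship (.=original, N=cursor N): . . . 1 1 1 . . 3 . 2 2 2 . . . .
Index 3: author = 1

Answer: cursor 1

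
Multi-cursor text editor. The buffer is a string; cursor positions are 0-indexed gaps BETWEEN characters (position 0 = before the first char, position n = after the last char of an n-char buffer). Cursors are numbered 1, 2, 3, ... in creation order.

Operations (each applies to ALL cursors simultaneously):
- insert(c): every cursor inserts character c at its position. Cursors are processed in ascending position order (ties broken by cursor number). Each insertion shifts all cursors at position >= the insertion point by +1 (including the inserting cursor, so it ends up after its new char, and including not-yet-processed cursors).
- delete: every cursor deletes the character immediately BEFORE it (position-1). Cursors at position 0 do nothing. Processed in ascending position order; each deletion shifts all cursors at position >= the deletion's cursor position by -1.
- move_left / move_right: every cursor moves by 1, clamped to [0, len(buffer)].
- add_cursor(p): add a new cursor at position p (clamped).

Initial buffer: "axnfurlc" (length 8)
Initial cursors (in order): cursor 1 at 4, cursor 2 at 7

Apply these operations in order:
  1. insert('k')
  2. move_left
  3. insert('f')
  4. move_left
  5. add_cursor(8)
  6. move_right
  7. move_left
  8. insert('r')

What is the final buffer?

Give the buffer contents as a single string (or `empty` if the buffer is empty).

Answer: axnfrfkurrlrfkc

Derivation:
After op 1 (insert('k')): buffer="axnfkurlkc" (len 10), cursors c1@5 c2@9, authorship ....1...2.
After op 2 (move_left): buffer="axnfkurlkc" (len 10), cursors c1@4 c2@8, authorship ....1...2.
After op 3 (insert('f')): buffer="axnffkurlfkc" (len 12), cursors c1@5 c2@10, authorship ....11...22.
After op 4 (move_left): buffer="axnffkurlfkc" (len 12), cursors c1@4 c2@9, authorship ....11...22.
After op 5 (add_cursor(8)): buffer="axnffkurlfkc" (len 12), cursors c1@4 c3@8 c2@9, authorship ....11...22.
After op 6 (move_right): buffer="axnffkurlfkc" (len 12), cursors c1@5 c3@9 c2@10, authorship ....11...22.
After op 7 (move_left): buffer="axnffkurlfkc" (len 12), cursors c1@4 c3@8 c2@9, authorship ....11...22.
After op 8 (insert('r')): buffer="axnfrfkurrlrfkc" (len 15), cursors c1@5 c3@10 c2@12, authorship ....111..3.222.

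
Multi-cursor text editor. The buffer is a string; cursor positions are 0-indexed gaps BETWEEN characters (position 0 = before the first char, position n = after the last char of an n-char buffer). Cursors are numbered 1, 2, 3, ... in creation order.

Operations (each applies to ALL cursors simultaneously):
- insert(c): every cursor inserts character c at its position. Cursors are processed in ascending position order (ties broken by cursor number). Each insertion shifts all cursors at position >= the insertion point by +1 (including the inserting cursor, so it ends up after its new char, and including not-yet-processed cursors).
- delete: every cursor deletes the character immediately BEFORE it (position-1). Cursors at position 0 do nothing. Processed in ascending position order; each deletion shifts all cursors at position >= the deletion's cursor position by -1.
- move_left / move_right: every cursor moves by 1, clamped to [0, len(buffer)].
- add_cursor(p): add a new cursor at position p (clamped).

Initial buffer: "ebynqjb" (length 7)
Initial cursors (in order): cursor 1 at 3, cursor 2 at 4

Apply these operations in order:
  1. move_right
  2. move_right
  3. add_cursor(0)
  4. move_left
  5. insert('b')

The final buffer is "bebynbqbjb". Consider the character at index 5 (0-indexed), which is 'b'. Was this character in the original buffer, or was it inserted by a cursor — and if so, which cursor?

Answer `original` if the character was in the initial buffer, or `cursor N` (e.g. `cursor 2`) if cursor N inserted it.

Answer: cursor 1

Derivation:
After op 1 (move_right): buffer="ebynqjb" (len 7), cursors c1@4 c2@5, authorship .......
After op 2 (move_right): buffer="ebynqjb" (len 7), cursors c1@5 c2@6, authorship .......
After op 3 (add_cursor(0)): buffer="ebynqjb" (len 7), cursors c3@0 c1@5 c2@6, authorship .......
After op 4 (move_left): buffer="ebynqjb" (len 7), cursors c3@0 c1@4 c2@5, authorship .......
After op 5 (insert('b')): buffer="bebynbqbjb" (len 10), cursors c3@1 c1@6 c2@8, authorship 3....1.2..
Authorship (.=original, N=cursor N): 3 . . . . 1 . 2 . .
Index 5: author = 1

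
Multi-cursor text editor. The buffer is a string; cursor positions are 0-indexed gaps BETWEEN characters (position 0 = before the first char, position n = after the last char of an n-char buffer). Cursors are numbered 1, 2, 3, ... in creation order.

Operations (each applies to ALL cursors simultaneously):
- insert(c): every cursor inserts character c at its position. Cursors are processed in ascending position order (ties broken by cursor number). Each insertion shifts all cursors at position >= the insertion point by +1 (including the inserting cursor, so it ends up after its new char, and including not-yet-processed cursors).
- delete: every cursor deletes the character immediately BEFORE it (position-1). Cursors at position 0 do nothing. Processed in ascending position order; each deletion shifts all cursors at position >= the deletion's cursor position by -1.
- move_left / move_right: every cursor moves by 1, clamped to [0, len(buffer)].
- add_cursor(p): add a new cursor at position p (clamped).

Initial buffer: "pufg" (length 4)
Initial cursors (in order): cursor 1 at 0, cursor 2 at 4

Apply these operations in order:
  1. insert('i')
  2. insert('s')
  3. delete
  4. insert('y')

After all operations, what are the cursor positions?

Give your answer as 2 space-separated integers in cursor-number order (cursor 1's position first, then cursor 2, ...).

Answer: 2 8

Derivation:
After op 1 (insert('i')): buffer="ipufgi" (len 6), cursors c1@1 c2@6, authorship 1....2
After op 2 (insert('s')): buffer="ispufgis" (len 8), cursors c1@2 c2@8, authorship 11....22
After op 3 (delete): buffer="ipufgi" (len 6), cursors c1@1 c2@6, authorship 1....2
After op 4 (insert('y')): buffer="iypufgiy" (len 8), cursors c1@2 c2@8, authorship 11....22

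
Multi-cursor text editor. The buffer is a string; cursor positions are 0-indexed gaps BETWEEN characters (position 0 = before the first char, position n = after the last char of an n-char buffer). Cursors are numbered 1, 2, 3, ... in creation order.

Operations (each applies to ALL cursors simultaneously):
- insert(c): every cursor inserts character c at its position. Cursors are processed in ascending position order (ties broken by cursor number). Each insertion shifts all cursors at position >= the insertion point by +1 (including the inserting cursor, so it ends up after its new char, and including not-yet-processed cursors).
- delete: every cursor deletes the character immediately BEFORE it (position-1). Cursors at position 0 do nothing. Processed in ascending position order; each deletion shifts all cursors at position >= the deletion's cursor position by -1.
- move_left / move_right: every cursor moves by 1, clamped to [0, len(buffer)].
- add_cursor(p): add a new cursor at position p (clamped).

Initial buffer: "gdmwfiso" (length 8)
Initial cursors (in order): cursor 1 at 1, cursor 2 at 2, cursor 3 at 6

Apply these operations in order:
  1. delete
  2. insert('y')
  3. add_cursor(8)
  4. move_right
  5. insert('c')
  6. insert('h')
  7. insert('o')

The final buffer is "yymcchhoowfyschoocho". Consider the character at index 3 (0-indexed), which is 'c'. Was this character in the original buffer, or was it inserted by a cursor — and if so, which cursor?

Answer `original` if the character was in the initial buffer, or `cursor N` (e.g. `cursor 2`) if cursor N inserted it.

After op 1 (delete): buffer="mwfso" (len 5), cursors c1@0 c2@0 c3@3, authorship .....
After op 2 (insert('y')): buffer="yymwfyso" (len 8), cursors c1@2 c2@2 c3@6, authorship 12...3..
After op 3 (add_cursor(8)): buffer="yymwfyso" (len 8), cursors c1@2 c2@2 c3@6 c4@8, authorship 12...3..
After op 4 (move_right): buffer="yymwfyso" (len 8), cursors c1@3 c2@3 c3@7 c4@8, authorship 12...3..
After op 5 (insert('c')): buffer="yymccwfyscoc" (len 12), cursors c1@5 c2@5 c3@10 c4@12, authorship 12.12..3.3.4
After op 6 (insert('h')): buffer="yymcchhwfyschoch" (len 16), cursors c1@7 c2@7 c3@13 c4@16, authorship 12.1212..3.33.44
After op 7 (insert('o')): buffer="yymcchhoowfyschoocho" (len 20), cursors c1@9 c2@9 c3@16 c4@20, authorship 12.121212..3.333.444
Authorship (.=original, N=cursor N): 1 2 . 1 2 1 2 1 2 . . 3 . 3 3 3 . 4 4 4
Index 3: author = 1

Answer: cursor 1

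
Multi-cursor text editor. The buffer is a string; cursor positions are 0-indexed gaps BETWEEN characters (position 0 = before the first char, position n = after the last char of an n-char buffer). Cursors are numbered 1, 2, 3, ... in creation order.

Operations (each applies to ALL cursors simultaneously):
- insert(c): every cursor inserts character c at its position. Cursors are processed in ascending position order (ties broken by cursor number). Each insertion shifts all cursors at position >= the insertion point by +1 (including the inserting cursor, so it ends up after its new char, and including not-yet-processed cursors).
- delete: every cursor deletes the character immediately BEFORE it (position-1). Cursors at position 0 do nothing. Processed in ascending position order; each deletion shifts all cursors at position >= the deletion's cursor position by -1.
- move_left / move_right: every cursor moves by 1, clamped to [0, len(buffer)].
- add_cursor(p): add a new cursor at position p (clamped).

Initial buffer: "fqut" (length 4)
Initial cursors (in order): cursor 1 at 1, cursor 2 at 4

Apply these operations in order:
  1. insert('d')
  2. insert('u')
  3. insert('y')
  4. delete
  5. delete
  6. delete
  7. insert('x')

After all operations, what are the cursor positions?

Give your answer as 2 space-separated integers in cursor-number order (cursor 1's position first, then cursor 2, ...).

After op 1 (insert('d')): buffer="fdqutd" (len 6), cursors c1@2 c2@6, authorship .1...2
After op 2 (insert('u')): buffer="fduqutdu" (len 8), cursors c1@3 c2@8, authorship .11...22
After op 3 (insert('y')): buffer="fduyqutduy" (len 10), cursors c1@4 c2@10, authorship .111...222
After op 4 (delete): buffer="fduqutdu" (len 8), cursors c1@3 c2@8, authorship .11...22
After op 5 (delete): buffer="fdqutd" (len 6), cursors c1@2 c2@6, authorship .1...2
After op 6 (delete): buffer="fqut" (len 4), cursors c1@1 c2@4, authorship ....
After op 7 (insert('x')): buffer="fxqutx" (len 6), cursors c1@2 c2@6, authorship .1...2

Answer: 2 6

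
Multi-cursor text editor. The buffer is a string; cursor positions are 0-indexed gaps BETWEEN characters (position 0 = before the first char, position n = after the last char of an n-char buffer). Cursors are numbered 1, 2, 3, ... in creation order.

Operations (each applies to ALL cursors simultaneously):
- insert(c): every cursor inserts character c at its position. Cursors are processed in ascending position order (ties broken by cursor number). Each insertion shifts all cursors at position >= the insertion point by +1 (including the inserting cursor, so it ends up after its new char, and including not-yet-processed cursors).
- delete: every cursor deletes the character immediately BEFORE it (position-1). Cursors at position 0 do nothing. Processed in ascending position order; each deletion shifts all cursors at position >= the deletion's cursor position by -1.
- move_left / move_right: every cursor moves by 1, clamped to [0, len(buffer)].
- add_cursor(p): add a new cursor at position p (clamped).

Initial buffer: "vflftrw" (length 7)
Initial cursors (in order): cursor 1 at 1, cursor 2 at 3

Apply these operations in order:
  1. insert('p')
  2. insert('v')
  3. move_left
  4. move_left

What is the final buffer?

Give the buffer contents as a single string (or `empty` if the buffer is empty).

Answer: vpvflpvftrw

Derivation:
After op 1 (insert('p')): buffer="vpflpftrw" (len 9), cursors c1@2 c2@5, authorship .1..2....
After op 2 (insert('v')): buffer="vpvflpvftrw" (len 11), cursors c1@3 c2@7, authorship .11..22....
After op 3 (move_left): buffer="vpvflpvftrw" (len 11), cursors c1@2 c2@6, authorship .11..22....
After op 4 (move_left): buffer="vpvflpvftrw" (len 11), cursors c1@1 c2@5, authorship .11..22....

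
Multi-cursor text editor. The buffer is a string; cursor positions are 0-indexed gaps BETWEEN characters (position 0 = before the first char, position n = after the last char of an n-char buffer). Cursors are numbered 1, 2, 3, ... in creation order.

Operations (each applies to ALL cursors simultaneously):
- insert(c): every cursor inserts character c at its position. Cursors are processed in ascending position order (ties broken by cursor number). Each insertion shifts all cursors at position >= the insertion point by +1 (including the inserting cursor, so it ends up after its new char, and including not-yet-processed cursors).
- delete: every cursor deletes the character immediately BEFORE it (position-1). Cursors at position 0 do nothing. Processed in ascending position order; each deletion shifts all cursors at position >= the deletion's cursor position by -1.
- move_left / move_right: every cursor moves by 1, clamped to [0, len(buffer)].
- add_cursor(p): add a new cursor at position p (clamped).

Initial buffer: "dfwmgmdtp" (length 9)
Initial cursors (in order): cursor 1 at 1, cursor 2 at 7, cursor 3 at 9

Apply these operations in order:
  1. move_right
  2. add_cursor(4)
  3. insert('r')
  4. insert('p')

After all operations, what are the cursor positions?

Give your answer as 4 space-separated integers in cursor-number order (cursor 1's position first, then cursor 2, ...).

After op 1 (move_right): buffer="dfwmgmdtp" (len 9), cursors c1@2 c2@8 c3@9, authorship .........
After op 2 (add_cursor(4)): buffer="dfwmgmdtp" (len 9), cursors c1@2 c4@4 c2@8 c3@9, authorship .........
After op 3 (insert('r')): buffer="dfrwmrgmdtrpr" (len 13), cursors c1@3 c4@6 c2@11 c3@13, authorship ..1..4....2.3
After op 4 (insert('p')): buffer="dfrpwmrpgmdtrpprp" (len 17), cursors c1@4 c4@8 c2@14 c3@17, authorship ..11..44....22.33

Answer: 4 14 17 8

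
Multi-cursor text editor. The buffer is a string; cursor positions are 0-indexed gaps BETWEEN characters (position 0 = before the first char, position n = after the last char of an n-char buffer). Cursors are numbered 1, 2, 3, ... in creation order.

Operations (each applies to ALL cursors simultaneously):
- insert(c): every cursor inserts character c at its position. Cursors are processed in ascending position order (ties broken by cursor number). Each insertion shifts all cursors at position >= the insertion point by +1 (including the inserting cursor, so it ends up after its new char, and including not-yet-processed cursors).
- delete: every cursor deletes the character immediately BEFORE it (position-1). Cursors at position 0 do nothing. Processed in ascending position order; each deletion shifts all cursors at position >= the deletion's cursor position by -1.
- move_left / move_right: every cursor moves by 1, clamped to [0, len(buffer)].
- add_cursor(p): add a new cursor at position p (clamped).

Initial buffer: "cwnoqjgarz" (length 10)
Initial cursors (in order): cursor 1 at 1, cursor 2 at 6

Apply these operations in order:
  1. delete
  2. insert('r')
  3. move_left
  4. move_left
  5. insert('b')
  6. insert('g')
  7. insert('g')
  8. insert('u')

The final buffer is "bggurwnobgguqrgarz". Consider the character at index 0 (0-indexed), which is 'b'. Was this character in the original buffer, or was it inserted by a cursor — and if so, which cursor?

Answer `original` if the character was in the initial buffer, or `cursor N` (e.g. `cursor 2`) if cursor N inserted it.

Answer: cursor 1

Derivation:
After op 1 (delete): buffer="wnoqgarz" (len 8), cursors c1@0 c2@4, authorship ........
After op 2 (insert('r')): buffer="rwnoqrgarz" (len 10), cursors c1@1 c2@6, authorship 1....2....
After op 3 (move_left): buffer="rwnoqrgarz" (len 10), cursors c1@0 c2@5, authorship 1....2....
After op 4 (move_left): buffer="rwnoqrgarz" (len 10), cursors c1@0 c2@4, authorship 1....2....
After op 5 (insert('b')): buffer="brwnobqrgarz" (len 12), cursors c1@1 c2@6, authorship 11...2.2....
After op 6 (insert('g')): buffer="bgrwnobgqrgarz" (len 14), cursors c1@2 c2@8, authorship 111...22.2....
After op 7 (insert('g')): buffer="bggrwnobggqrgarz" (len 16), cursors c1@3 c2@10, authorship 1111...222.2....
After op 8 (insert('u')): buffer="bggurwnobgguqrgarz" (len 18), cursors c1@4 c2@12, authorship 11111...2222.2....
Authorship (.=original, N=cursor N): 1 1 1 1 1 . . . 2 2 2 2 . 2 . . . .
Index 0: author = 1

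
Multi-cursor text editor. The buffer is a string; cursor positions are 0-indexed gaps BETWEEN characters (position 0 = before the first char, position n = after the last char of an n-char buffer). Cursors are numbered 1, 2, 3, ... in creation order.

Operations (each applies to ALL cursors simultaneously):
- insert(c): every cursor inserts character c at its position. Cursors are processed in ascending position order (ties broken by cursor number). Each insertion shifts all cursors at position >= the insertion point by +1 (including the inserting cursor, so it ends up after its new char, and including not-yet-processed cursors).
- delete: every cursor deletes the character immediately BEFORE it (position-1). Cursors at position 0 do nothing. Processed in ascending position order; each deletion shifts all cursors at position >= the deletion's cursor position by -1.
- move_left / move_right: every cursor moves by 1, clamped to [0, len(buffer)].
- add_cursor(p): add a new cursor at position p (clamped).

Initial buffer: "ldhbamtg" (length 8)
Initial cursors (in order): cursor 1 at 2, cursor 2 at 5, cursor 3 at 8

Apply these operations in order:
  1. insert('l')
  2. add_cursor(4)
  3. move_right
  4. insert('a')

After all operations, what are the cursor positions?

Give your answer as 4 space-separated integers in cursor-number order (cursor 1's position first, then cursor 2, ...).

Answer: 5 11 15 7

Derivation:
After op 1 (insert('l')): buffer="ldlhbalmtgl" (len 11), cursors c1@3 c2@7 c3@11, authorship ..1...2...3
After op 2 (add_cursor(4)): buffer="ldlhbalmtgl" (len 11), cursors c1@3 c4@4 c2@7 c3@11, authorship ..1...2...3
After op 3 (move_right): buffer="ldlhbalmtgl" (len 11), cursors c1@4 c4@5 c2@8 c3@11, authorship ..1...2...3
After op 4 (insert('a')): buffer="ldlhabaalmatgla" (len 15), cursors c1@5 c4@7 c2@11 c3@15, authorship ..1.1.4.2.2..33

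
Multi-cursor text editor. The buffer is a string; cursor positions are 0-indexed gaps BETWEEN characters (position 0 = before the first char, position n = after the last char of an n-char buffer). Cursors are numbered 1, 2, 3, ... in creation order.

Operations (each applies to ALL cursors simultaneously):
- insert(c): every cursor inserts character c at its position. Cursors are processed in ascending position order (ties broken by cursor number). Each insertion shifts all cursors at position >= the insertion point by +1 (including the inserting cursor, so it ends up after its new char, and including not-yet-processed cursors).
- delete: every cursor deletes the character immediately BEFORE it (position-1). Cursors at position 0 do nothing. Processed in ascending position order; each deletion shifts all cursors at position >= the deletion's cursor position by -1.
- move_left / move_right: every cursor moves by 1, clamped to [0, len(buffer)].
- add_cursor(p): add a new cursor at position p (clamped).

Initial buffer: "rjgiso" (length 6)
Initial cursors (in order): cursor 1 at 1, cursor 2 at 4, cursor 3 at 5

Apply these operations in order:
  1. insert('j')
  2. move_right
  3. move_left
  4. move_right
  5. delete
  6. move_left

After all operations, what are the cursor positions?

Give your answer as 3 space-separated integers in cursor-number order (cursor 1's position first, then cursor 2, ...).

After op 1 (insert('j')): buffer="rjjgijsjo" (len 9), cursors c1@2 c2@6 c3@8, authorship .1...2.3.
After op 2 (move_right): buffer="rjjgijsjo" (len 9), cursors c1@3 c2@7 c3@9, authorship .1...2.3.
After op 3 (move_left): buffer="rjjgijsjo" (len 9), cursors c1@2 c2@6 c3@8, authorship .1...2.3.
After op 4 (move_right): buffer="rjjgijsjo" (len 9), cursors c1@3 c2@7 c3@9, authorship .1...2.3.
After op 5 (delete): buffer="rjgijj" (len 6), cursors c1@2 c2@5 c3@6, authorship .1..23
After op 6 (move_left): buffer="rjgijj" (len 6), cursors c1@1 c2@4 c3@5, authorship .1..23

Answer: 1 4 5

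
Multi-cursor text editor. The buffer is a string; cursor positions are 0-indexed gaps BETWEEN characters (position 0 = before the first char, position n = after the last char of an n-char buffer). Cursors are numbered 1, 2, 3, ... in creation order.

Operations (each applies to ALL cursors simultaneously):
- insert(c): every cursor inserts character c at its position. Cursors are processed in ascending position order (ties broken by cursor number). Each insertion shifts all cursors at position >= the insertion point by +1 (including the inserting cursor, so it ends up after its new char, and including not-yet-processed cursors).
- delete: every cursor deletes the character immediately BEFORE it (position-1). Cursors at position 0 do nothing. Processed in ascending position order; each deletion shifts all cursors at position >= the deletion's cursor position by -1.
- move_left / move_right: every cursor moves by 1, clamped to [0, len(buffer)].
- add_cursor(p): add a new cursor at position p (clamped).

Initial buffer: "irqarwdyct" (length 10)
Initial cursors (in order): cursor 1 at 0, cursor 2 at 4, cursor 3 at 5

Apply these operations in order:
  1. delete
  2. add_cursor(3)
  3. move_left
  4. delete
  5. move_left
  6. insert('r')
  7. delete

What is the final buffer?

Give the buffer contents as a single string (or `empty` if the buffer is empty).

After op 1 (delete): buffer="irqwdyct" (len 8), cursors c1@0 c2@3 c3@3, authorship ........
After op 2 (add_cursor(3)): buffer="irqwdyct" (len 8), cursors c1@0 c2@3 c3@3 c4@3, authorship ........
After op 3 (move_left): buffer="irqwdyct" (len 8), cursors c1@0 c2@2 c3@2 c4@2, authorship ........
After op 4 (delete): buffer="qwdyct" (len 6), cursors c1@0 c2@0 c3@0 c4@0, authorship ......
After op 5 (move_left): buffer="qwdyct" (len 6), cursors c1@0 c2@0 c3@0 c4@0, authorship ......
After op 6 (insert('r')): buffer="rrrrqwdyct" (len 10), cursors c1@4 c2@4 c3@4 c4@4, authorship 1234......
After op 7 (delete): buffer="qwdyct" (len 6), cursors c1@0 c2@0 c3@0 c4@0, authorship ......

Answer: qwdyct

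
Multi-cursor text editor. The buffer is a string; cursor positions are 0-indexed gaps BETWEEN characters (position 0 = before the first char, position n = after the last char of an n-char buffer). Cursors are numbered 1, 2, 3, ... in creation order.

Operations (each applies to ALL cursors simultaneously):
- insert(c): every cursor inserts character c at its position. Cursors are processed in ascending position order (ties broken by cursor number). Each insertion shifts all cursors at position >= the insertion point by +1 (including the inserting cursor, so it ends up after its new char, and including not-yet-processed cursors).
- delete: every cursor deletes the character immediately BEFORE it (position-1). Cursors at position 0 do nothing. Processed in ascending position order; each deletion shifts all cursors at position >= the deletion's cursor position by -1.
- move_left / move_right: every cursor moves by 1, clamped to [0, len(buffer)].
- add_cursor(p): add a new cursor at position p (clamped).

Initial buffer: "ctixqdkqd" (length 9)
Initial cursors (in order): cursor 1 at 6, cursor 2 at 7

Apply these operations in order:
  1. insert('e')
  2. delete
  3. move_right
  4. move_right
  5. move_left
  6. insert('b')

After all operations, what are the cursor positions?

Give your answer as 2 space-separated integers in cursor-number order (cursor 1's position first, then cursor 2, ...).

After op 1 (insert('e')): buffer="ctixqdekeqd" (len 11), cursors c1@7 c2@9, authorship ......1.2..
After op 2 (delete): buffer="ctixqdkqd" (len 9), cursors c1@6 c2@7, authorship .........
After op 3 (move_right): buffer="ctixqdkqd" (len 9), cursors c1@7 c2@8, authorship .........
After op 4 (move_right): buffer="ctixqdkqd" (len 9), cursors c1@8 c2@9, authorship .........
After op 5 (move_left): buffer="ctixqdkqd" (len 9), cursors c1@7 c2@8, authorship .........
After op 6 (insert('b')): buffer="ctixqdkbqbd" (len 11), cursors c1@8 c2@10, authorship .......1.2.

Answer: 8 10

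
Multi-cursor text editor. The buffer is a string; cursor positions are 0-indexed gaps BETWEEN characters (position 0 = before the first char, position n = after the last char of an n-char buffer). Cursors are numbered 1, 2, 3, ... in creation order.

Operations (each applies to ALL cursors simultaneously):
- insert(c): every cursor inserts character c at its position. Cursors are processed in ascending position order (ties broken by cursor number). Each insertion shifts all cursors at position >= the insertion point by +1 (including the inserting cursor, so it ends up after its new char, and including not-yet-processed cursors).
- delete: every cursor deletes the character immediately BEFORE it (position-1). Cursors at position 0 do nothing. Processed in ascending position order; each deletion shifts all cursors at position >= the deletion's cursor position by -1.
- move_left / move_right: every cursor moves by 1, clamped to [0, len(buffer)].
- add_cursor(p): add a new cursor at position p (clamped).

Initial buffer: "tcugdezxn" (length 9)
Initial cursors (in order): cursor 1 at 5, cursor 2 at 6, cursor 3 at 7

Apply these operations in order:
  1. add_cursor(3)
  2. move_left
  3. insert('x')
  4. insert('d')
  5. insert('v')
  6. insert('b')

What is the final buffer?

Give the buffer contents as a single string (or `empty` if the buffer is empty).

Answer: tcxdvbugxdvbdxdvbexdvbzxn

Derivation:
After op 1 (add_cursor(3)): buffer="tcugdezxn" (len 9), cursors c4@3 c1@5 c2@6 c3@7, authorship .........
After op 2 (move_left): buffer="tcugdezxn" (len 9), cursors c4@2 c1@4 c2@5 c3@6, authorship .........
After op 3 (insert('x')): buffer="tcxugxdxexzxn" (len 13), cursors c4@3 c1@6 c2@8 c3@10, authorship ..4..1.2.3...
After op 4 (insert('d')): buffer="tcxdugxddxdexdzxn" (len 17), cursors c4@4 c1@8 c2@11 c3@14, authorship ..44..11.22.33...
After op 5 (insert('v')): buffer="tcxdvugxdvdxdvexdvzxn" (len 21), cursors c4@5 c1@10 c2@14 c3@18, authorship ..444..111.222.333...
After op 6 (insert('b')): buffer="tcxdvbugxdvbdxdvbexdvbzxn" (len 25), cursors c4@6 c1@12 c2@17 c3@22, authorship ..4444..1111.2222.3333...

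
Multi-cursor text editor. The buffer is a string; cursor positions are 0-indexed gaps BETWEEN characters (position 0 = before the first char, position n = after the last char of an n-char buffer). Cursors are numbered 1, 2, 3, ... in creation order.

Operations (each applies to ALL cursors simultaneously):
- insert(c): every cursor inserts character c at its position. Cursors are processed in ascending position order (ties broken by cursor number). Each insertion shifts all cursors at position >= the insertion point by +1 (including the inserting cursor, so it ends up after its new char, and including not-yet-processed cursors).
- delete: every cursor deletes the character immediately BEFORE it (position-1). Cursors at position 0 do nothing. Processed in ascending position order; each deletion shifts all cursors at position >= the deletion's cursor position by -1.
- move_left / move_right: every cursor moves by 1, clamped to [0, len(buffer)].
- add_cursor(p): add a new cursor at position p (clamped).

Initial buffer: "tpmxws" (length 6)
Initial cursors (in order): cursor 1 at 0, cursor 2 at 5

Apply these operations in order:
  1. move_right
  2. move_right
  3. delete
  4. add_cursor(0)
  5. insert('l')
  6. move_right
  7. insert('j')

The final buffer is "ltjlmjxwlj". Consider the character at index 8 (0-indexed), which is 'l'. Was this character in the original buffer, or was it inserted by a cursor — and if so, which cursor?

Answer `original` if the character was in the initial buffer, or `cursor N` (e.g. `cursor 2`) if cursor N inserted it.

After op 1 (move_right): buffer="tpmxws" (len 6), cursors c1@1 c2@6, authorship ......
After op 2 (move_right): buffer="tpmxws" (len 6), cursors c1@2 c2@6, authorship ......
After op 3 (delete): buffer="tmxw" (len 4), cursors c1@1 c2@4, authorship ....
After op 4 (add_cursor(0)): buffer="tmxw" (len 4), cursors c3@0 c1@1 c2@4, authorship ....
After op 5 (insert('l')): buffer="ltlmxwl" (len 7), cursors c3@1 c1@3 c2@7, authorship 3.1...2
After op 6 (move_right): buffer="ltlmxwl" (len 7), cursors c3@2 c1@4 c2@7, authorship 3.1...2
After op 7 (insert('j')): buffer="ltjlmjxwlj" (len 10), cursors c3@3 c1@6 c2@10, authorship 3.31.1..22
Authorship (.=original, N=cursor N): 3 . 3 1 . 1 . . 2 2
Index 8: author = 2

Answer: cursor 2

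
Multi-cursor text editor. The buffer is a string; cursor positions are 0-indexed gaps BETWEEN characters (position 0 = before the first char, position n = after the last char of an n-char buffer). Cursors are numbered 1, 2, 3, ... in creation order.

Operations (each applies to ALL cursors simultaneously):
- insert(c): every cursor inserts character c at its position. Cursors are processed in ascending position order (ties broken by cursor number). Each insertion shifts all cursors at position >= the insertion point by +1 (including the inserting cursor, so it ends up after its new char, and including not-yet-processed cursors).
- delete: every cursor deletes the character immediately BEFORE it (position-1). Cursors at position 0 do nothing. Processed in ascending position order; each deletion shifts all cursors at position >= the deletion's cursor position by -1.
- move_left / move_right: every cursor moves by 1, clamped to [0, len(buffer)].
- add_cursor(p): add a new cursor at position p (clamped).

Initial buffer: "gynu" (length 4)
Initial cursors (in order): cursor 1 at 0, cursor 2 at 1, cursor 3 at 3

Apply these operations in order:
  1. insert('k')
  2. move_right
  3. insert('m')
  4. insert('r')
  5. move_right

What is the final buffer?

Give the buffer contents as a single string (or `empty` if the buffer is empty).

After op 1 (insert('k')): buffer="kgkynku" (len 7), cursors c1@1 c2@3 c3@6, authorship 1.2..3.
After op 2 (move_right): buffer="kgkynku" (len 7), cursors c1@2 c2@4 c3@7, authorship 1.2..3.
After op 3 (insert('m')): buffer="kgmkymnkum" (len 10), cursors c1@3 c2@6 c3@10, authorship 1.12.2.3.3
After op 4 (insert('r')): buffer="kgmrkymrnkumr" (len 13), cursors c1@4 c2@8 c3@13, authorship 1.112.22.3.33
After op 5 (move_right): buffer="kgmrkymrnkumr" (len 13), cursors c1@5 c2@9 c3@13, authorship 1.112.22.3.33

Answer: kgmrkymrnkumr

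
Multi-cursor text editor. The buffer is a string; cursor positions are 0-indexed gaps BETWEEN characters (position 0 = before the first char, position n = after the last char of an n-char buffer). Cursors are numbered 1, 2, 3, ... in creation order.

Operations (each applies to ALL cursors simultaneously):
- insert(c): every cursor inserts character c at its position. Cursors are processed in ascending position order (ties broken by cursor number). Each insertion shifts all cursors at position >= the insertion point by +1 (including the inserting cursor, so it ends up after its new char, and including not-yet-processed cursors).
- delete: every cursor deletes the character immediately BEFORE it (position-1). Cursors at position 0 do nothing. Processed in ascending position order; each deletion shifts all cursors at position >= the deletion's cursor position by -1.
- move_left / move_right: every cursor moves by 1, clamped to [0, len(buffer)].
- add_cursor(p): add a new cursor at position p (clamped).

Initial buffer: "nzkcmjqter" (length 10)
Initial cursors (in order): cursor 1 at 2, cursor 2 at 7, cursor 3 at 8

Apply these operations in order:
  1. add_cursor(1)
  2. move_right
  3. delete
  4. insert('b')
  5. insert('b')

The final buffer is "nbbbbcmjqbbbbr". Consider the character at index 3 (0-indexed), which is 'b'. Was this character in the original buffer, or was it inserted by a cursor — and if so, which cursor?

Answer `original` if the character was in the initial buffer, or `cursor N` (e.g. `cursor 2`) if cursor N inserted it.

Answer: cursor 1

Derivation:
After op 1 (add_cursor(1)): buffer="nzkcmjqter" (len 10), cursors c4@1 c1@2 c2@7 c3@8, authorship ..........
After op 2 (move_right): buffer="nzkcmjqter" (len 10), cursors c4@2 c1@3 c2@8 c3@9, authorship ..........
After op 3 (delete): buffer="ncmjqr" (len 6), cursors c1@1 c4@1 c2@5 c3@5, authorship ......
After op 4 (insert('b')): buffer="nbbcmjqbbr" (len 10), cursors c1@3 c4@3 c2@9 c3@9, authorship .14....23.
After op 5 (insert('b')): buffer="nbbbbcmjqbbbbr" (len 14), cursors c1@5 c4@5 c2@13 c3@13, authorship .1414....2323.
Authorship (.=original, N=cursor N): . 1 4 1 4 . . . . 2 3 2 3 .
Index 3: author = 1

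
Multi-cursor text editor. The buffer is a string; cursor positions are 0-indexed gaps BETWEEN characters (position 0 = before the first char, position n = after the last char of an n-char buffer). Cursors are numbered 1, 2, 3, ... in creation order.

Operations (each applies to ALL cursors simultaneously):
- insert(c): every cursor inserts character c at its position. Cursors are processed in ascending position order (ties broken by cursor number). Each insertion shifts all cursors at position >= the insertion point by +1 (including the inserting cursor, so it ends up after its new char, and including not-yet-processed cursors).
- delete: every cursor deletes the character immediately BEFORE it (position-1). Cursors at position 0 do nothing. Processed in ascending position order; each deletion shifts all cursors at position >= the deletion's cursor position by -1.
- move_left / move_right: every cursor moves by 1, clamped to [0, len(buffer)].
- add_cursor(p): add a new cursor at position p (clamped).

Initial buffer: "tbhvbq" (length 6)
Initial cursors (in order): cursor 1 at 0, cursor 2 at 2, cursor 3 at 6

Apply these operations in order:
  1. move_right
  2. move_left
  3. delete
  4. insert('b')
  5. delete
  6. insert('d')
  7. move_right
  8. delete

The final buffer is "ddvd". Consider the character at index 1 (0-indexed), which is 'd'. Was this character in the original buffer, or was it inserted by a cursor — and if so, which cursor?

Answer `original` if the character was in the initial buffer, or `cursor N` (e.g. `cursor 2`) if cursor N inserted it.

Answer: cursor 2

Derivation:
After op 1 (move_right): buffer="tbhvbq" (len 6), cursors c1@1 c2@3 c3@6, authorship ......
After op 2 (move_left): buffer="tbhvbq" (len 6), cursors c1@0 c2@2 c3@5, authorship ......
After op 3 (delete): buffer="thvq" (len 4), cursors c1@0 c2@1 c3@3, authorship ....
After op 4 (insert('b')): buffer="btbhvbq" (len 7), cursors c1@1 c2@3 c3@6, authorship 1.2..3.
After op 5 (delete): buffer="thvq" (len 4), cursors c1@0 c2@1 c3@3, authorship ....
After op 6 (insert('d')): buffer="dtdhvdq" (len 7), cursors c1@1 c2@3 c3@6, authorship 1.2..3.
After op 7 (move_right): buffer="dtdhvdq" (len 7), cursors c1@2 c2@4 c3@7, authorship 1.2..3.
After op 8 (delete): buffer="ddvd" (len 4), cursors c1@1 c2@2 c3@4, authorship 12.3
Authorship (.=original, N=cursor N): 1 2 . 3
Index 1: author = 2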